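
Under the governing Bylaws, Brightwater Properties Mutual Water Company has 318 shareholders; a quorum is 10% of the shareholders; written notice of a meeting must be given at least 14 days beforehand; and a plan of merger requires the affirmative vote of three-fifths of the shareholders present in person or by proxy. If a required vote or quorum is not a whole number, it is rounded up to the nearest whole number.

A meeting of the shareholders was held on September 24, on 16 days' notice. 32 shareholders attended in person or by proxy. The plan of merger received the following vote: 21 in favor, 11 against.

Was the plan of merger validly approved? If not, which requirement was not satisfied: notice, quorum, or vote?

Notice: 16 days given; 14 required. Satisfied.
Quorum: 10% of 318 = 31.80, rounded up to 32; 32 present. Satisfied.
Vote: requires three-fifths of those present (32); 3/5 of 32 = 19.20, rounded up to 20, so 20 needed; 21 in favor. Satisfied.

Valid — all requirements satisfied.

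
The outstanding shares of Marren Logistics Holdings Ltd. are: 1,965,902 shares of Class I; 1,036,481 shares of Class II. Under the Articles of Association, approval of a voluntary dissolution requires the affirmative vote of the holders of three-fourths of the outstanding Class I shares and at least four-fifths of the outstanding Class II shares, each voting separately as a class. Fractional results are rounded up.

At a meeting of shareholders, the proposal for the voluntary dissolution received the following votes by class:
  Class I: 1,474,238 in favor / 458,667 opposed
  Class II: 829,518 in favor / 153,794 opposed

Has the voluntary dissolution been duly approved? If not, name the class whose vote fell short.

Class I: 3/4 of 1965902 = 1474426.50, rounded up to 1474427; 1,474,427 required, 1,474,238 in favor — not approved.
Class II: 4/5 of 1036481 = 829184.80, rounded up to 829185; 829,185 required, 829,518 in favor — approved.

Not approved — the Class I shares did not give the required vote.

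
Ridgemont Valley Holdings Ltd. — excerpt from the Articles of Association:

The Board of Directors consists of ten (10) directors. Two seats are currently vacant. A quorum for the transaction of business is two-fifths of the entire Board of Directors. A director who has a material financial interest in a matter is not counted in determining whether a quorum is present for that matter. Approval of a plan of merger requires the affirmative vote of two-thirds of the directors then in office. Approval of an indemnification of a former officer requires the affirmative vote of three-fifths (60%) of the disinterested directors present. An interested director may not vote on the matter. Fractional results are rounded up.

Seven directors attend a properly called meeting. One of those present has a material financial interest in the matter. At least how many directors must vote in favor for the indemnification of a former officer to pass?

The indemnification of a former officer requires three-fifths of the disinterested directors present (7 − 1 = 6).
3/5 of 6 = 3.60, rounded up to 4.

4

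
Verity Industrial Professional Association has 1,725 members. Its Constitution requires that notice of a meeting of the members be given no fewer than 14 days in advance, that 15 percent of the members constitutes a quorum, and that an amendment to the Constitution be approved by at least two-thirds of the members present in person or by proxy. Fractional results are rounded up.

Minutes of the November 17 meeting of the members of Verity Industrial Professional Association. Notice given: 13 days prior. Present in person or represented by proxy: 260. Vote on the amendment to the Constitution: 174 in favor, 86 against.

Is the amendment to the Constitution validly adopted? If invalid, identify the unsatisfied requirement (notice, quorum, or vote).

Notice: 13 days given; 14 required. Not satisfied.
Quorum: 15% of 1,725 = 258.75, rounded up to 259; 260 present. Satisfied.
Vote: requires two-thirds of those present (260); 2/3 of 260 = 173.33, rounded up to 174, so 174 needed; 174 in favor. Satisfied.

Invalid — notice requirement not satisfied.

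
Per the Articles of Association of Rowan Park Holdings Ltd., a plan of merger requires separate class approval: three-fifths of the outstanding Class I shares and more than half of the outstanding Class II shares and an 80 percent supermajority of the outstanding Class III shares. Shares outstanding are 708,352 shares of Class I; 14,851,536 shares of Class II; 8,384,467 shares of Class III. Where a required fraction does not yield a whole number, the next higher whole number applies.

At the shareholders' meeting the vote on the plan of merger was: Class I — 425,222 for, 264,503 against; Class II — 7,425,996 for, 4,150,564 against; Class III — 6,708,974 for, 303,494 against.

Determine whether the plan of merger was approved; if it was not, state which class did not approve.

Approved — every class gave the required vote.

Class I: 3/5 of 708352 = 425011.20, rounded up to 425012; 425,012 required, 425,222 in favor — approved.
Class II: a majority of 14851536 is 7425769; 7,425,769 required, 7,425,996 in favor — approved.
Class III: 4/5 of 8384467 = 6707573.60, rounded up to 6707574; 6,707,574 required, 6,708,974 in favor — approved.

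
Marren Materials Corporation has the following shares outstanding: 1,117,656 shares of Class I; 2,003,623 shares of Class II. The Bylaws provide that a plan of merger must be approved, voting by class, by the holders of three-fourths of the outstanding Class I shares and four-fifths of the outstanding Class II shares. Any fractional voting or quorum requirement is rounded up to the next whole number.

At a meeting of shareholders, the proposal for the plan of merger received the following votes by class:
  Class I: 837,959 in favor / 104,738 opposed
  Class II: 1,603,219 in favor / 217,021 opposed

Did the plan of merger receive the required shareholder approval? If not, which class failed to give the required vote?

Class I: 3/4 of 1117656 = 838242; 838,242 required, 837,959 in favor — not approved.
Class II: 4/5 of 2003623 = 1602898.40, rounded up to 1602899; 1,602,899 required, 1,603,219 in favor — approved.

Not approved — the Class I shares did not give the required vote.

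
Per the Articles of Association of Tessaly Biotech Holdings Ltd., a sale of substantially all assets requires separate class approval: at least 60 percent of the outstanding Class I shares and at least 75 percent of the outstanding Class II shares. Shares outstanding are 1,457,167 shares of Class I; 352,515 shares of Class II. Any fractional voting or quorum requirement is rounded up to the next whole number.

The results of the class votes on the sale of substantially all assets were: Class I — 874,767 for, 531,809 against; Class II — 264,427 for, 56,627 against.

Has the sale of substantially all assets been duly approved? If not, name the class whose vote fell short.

Approved — every class gave the required vote.

Class I: 3/5 of 1457167 = 874300.20, rounded up to 874301; 874,301 required, 874,767 in favor — approved.
Class II: 3/4 of 352515 = 264386.25, rounded up to 264387; 264,387 required, 264,427 in favor — approved.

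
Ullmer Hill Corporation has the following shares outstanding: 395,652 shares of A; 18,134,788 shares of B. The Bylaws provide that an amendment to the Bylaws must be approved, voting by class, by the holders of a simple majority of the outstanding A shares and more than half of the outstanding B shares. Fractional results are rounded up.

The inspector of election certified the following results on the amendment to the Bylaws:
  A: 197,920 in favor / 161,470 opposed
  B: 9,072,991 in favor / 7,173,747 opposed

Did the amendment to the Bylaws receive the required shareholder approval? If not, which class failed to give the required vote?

Approved — every class gave the required vote.

A: a majority of 395652 is 197827; 197,827 required, 197,920 in favor — approved.
B: a majority of 18134788 is 9067395; 9,067,395 required, 9,072,991 in favor — approved.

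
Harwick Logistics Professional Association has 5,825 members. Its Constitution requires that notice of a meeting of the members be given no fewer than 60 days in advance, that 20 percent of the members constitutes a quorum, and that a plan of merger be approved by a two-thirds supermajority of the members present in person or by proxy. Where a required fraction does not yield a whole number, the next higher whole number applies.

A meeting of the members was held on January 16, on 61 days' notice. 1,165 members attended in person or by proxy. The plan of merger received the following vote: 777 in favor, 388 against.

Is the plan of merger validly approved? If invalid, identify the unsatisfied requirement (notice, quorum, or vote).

Notice: 61 days given; 60 required. Satisfied.
Quorum: 20% of 5,825 = 1,165; 1,165 present. Satisfied.
Vote: requires two-thirds of those present (1,165); 2/3 of 1165 = 776.67, rounded up to 777, so 777 needed; 777 in favor. Satisfied.

Valid — all requirements satisfied.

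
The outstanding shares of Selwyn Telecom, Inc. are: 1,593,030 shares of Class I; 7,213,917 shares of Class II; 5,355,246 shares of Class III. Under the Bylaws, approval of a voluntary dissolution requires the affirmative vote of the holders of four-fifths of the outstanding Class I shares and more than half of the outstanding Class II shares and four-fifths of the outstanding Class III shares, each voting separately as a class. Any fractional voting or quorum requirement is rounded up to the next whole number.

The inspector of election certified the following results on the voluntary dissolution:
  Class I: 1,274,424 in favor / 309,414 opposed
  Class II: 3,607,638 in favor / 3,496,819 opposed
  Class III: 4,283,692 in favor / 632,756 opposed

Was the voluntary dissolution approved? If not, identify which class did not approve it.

Class I: 4/5 of 1593030 = 1274424; 1,274,424 required, 1,274,424 in favor — approved.
Class II: a majority of 7213917 is 3606959; 3,606,959 required, 3,607,638 in favor — approved.
Class III: 4/5 of 5355246 = 4284196.80, rounded up to 4284197; 4,284,197 required, 4,283,692 in favor — not approved.

Not approved — the Class III shares did not give the required vote.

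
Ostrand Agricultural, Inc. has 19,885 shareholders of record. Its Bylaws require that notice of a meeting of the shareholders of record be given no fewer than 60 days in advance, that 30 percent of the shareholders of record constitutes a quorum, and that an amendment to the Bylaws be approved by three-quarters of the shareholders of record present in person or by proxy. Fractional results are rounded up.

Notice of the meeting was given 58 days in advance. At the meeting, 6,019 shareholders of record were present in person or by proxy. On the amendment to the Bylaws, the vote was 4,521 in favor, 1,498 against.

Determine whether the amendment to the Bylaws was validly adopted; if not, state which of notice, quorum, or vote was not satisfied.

Invalid — notice requirement not satisfied.

Notice: 58 days given; 60 required. Not satisfied.
Quorum: 30% of 19,885 = 5,965.50, rounded up to 5,966; 6,019 present. Satisfied.
Vote: requires three-fourths of those present (6,019); 3/4 of 6019 = 4514.25, rounded up to 4515, so 4,515 needed; 4,521 in favor. Satisfied.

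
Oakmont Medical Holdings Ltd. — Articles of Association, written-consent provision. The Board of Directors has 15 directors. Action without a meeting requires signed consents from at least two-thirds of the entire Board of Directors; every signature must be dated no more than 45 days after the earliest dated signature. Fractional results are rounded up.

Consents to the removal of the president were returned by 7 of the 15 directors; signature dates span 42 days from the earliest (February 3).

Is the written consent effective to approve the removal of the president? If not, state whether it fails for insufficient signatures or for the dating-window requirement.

Signatures required: at least two-thirds of 15 — 2/3 of 15 = 10, so 10 needed; 7 signed. Insufficient.
Dating window: the latest signature is 42 days after the earliest; the limit is 45 days. Within the window.

Not effective — insufficient signatures.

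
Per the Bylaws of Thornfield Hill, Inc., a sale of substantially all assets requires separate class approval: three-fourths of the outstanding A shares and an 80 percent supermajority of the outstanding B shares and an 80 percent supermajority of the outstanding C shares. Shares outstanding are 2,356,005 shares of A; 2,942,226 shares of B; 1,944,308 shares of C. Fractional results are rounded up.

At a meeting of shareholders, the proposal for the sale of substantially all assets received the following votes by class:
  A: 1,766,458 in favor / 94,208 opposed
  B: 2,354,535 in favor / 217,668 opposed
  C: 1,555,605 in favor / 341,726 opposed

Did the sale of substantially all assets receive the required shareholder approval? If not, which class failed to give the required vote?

Not approved — the A shares did not give the required vote.

A: 3/4 of 2356005 = 1767003.75, rounded up to 1767004; 1,767,004 required, 1,766,458 in favor — not approved.
B: 4/5 of 2942226 = 2353780.80, rounded up to 2353781; 2,353,781 required, 2,354,535 in favor — approved.
C: 4/5 of 1944308 = 1555446.40, rounded up to 1555447; 1,555,447 required, 1,555,605 in favor — approved.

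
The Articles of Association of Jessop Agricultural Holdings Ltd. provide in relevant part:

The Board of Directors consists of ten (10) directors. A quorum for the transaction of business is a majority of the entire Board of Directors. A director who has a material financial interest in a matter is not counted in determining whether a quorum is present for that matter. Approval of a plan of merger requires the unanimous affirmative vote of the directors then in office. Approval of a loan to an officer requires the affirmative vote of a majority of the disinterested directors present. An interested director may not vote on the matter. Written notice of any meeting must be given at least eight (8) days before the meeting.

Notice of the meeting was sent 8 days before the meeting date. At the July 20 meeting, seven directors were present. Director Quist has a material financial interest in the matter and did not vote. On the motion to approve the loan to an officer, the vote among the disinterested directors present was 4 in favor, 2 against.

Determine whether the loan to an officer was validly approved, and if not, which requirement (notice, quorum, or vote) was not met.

Valid — all requirements satisfied.

Notice: 8 days given; 8 required (8 ≥ 8). Satisfied.
Quorum: 7 present, but the 1 interested director does not count, leaving 6. Quorum is 6. Satisfied.
Vote: the loan to an officer requires a majority of the disinterested directors present (7 − 1 = 6). A majority of 6 is 4, so 4 affirmative votes are needed; 4 voted in favor. Satisfied.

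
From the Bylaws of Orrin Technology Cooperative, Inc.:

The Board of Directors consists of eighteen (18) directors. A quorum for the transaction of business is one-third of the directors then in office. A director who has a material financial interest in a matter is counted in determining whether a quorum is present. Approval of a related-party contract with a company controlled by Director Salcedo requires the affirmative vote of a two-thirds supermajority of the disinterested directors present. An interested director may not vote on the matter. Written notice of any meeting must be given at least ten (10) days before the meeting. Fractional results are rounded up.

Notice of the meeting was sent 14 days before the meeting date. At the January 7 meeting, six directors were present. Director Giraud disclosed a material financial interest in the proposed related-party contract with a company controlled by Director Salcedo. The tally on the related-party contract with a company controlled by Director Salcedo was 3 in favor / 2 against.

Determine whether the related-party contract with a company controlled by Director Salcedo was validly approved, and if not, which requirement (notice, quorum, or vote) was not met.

Invalid — vote requirement not satisfied.

Notice: 14 days given; 10 required (14 ≥ 10). Satisfied.
Quorum: 6 present (interested directors count toward quorum); quorum is 6. Satisfied.
Vote: the related-party contract with a company controlled by Director Salcedo requires two-thirds of the disinterested directors present (6 − 1 = 5). 2/3 of 5 = 3.33, rounded up to 4, so 4 affirmative votes are needed; 3 voted in favor. Not satisfied.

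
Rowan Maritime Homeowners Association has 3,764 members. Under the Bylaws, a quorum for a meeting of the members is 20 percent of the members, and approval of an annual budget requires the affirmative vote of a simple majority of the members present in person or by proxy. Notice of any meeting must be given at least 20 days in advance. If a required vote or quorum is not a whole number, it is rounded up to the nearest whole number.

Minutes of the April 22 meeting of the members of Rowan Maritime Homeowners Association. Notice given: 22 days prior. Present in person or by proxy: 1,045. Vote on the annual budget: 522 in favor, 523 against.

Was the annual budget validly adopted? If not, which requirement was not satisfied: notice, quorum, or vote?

Invalid — vote requirement not satisfied.

Notice: 22 days given; 20 required. Satisfied.
Quorum: 20% of 3,764 = 752.80, rounded up to 753; 1,045 present. Satisfied.
Vote: requires a majority of those present (1,045); a majority of 1045 is 523, so 523 needed; 522 in favor. Not satisfied.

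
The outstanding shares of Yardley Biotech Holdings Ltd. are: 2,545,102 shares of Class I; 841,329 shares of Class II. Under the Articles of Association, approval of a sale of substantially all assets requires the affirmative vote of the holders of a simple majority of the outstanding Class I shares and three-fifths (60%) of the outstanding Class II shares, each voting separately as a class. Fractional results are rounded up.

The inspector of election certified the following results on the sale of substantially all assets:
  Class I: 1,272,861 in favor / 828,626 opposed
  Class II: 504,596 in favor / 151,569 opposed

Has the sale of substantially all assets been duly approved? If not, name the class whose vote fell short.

Not approved — the Class II shares did not give the required vote.

Class I: a majority of 2545102 is 1272552; 1,272,552 required, 1,272,861 in favor — approved.
Class II: 3/5 of 841329 = 504797.40, rounded up to 504798; 504,798 required, 504,596 in favor — not approved.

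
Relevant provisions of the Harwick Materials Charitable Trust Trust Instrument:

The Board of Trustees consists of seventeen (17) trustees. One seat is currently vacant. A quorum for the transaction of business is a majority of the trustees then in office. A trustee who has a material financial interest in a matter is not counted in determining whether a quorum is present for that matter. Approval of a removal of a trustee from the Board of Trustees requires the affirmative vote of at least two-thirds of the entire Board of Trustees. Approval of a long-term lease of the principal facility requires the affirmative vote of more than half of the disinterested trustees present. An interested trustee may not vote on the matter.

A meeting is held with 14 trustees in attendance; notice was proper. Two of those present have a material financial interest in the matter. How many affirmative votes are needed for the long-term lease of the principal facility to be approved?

The long-term lease of the principal facility requires a majority of the disinterested trustees present (14 − 2 = 12).
A majority of 12 is 7.

7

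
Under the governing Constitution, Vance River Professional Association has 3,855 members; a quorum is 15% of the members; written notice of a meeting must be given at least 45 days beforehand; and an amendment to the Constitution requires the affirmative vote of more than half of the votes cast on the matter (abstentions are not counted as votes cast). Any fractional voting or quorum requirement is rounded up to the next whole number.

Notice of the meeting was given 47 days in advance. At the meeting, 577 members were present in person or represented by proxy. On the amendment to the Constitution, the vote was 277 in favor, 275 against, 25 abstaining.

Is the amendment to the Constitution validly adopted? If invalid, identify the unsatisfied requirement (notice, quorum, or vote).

Notice: 47 days given; 45 required. Satisfied.
Quorum: 15% of 3,855 = 578.25, rounded up to 579; 577 present. Not satisfied.
Vote: requires a majority of the votes cast (577 − 25 abstaining = 552); a majority of 552 is 277, so 277 needed; 277 in favor. Satisfied.

Invalid — quorum requirement not satisfied.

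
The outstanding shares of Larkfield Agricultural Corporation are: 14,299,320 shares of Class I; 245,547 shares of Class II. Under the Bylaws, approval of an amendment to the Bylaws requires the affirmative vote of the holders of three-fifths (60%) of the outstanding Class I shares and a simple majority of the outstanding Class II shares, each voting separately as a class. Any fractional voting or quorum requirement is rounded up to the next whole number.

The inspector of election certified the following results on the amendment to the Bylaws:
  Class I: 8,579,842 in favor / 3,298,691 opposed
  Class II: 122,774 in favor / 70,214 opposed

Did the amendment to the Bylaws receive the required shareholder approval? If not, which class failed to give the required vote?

Class I: 3/5 of 14299320 = 8579592; 8,579,592 required, 8,579,842 in favor — approved.
Class II: a majority of 245547 is 122774; 122,774 required, 122,774 in favor — approved.

Approved — every class gave the required vote.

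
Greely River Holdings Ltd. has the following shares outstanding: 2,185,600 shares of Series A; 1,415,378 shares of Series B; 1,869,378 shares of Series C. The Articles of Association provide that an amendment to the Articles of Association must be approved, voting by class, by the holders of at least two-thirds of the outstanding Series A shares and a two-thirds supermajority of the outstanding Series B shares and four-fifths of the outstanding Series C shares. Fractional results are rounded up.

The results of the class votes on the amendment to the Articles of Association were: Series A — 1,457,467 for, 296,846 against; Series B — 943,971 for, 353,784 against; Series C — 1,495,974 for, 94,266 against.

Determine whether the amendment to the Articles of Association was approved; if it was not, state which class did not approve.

Series A: 2/3 of 2185600 = 1457066.67, rounded up to 1457067; 1,457,067 required, 1,457,467 in favor — approved.
Series B: 2/3 of 1415378 = 943585.33, rounded up to 943586; 943,586 required, 943,971 in favor — approved.
Series C: 4/5 of 1869378 = 1495502.40, rounded up to 1495503; 1,495,503 required, 1,495,974 in favor — approved.

Approved — every class gave the required vote.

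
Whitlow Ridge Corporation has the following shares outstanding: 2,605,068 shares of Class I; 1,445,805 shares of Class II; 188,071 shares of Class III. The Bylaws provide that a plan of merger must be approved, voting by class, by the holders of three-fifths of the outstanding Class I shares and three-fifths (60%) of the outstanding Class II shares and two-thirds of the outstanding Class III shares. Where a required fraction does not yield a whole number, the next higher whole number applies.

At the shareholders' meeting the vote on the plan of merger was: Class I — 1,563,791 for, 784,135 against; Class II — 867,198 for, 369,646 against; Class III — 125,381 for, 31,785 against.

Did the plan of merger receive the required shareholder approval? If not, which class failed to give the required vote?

Not approved — the Class II shares did not give the required vote.

Class I: 3/5 of 2605068 = 1563040.80, rounded up to 1563041; 1,563,041 required, 1,563,791 in favor — approved.
Class II: 3/5 of 1445805 = 867483; 867,483 required, 867,198 in favor — not approved.
Class III: 2/3 of 188071 = 125380.67, rounded up to 125381; 125,381 required, 125,381 in favor — approved.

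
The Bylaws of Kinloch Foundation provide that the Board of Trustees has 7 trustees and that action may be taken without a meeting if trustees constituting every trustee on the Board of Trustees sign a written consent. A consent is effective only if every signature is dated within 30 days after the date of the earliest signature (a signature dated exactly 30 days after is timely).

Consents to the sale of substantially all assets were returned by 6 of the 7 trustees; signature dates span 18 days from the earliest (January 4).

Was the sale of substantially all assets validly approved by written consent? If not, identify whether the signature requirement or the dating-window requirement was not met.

Signatures required: all of 7 — unanimous means all 7, so 7 needed; 6 signed. Insufficient.
Dating window: the latest signature is 18 days after the earliest; the limit is 30 days. Within the window.

Not effective — insufficient signatures.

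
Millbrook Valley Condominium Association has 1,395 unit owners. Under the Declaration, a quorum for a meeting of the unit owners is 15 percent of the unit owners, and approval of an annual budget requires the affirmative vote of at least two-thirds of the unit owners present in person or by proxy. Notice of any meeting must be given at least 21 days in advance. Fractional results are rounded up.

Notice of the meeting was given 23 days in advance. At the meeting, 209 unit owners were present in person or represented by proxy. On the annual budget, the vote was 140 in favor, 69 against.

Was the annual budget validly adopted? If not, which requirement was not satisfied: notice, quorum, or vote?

Invalid — quorum requirement not satisfied.

Notice: 23 days given; 21 required. Satisfied.
Quorum: 15% of 1,395 = 209.25, rounded up to 210; 209 present. Not satisfied.
Vote: requires two-thirds of those present (209); 2/3 of 209 = 139.33, rounded up to 140, so 140 needed; 140 in favor. Satisfied.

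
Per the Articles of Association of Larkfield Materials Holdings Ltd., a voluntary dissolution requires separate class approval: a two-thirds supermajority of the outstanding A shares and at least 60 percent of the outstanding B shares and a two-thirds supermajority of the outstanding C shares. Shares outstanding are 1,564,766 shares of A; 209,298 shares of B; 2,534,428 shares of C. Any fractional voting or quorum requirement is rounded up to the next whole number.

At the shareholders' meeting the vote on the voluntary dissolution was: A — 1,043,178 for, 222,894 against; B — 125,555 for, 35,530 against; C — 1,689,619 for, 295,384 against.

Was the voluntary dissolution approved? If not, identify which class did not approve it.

Not approved — the B shares did not give the required vote.

A: 2/3 of 1564766 = 1043177.33, rounded up to 1043178; 1,043,178 required, 1,043,178 in favor — approved.
B: 3/5 of 209298 = 125578.80, rounded up to 125579; 125,579 required, 125,555 in favor — not approved.
C: 2/3 of 2534428 = 1689618.67, rounded up to 1689619; 1,689,619 required, 1,689,619 in favor — approved.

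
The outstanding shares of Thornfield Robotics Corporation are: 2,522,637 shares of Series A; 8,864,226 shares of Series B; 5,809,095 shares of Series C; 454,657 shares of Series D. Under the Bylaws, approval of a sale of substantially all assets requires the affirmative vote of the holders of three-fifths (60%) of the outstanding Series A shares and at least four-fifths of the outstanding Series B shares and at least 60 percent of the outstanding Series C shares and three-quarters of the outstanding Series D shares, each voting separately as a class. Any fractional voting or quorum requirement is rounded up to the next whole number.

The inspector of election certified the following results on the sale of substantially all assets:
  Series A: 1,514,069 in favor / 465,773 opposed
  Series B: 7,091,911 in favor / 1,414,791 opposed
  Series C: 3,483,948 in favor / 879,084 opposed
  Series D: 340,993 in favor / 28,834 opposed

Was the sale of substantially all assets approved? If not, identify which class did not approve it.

Series A: 3/5 of 2522637 = 1513582.20, rounded up to 1513583; 1,513,583 required, 1,514,069 in favor — approved.
Series B: 4/5 of 8864226 = 7091380.80, rounded up to 7091381; 7,091,381 required, 7,091,911 in favor — approved.
Series C: 3/5 of 5809095 = 3485457; 3,485,457 required, 3,483,948 in favor — not approved.
Series D: 3/4 of 454657 = 340992.75, rounded up to 340993; 340,993 required, 340,993 in favor — approved.

Not approved — the Series C shares did not give the required vote.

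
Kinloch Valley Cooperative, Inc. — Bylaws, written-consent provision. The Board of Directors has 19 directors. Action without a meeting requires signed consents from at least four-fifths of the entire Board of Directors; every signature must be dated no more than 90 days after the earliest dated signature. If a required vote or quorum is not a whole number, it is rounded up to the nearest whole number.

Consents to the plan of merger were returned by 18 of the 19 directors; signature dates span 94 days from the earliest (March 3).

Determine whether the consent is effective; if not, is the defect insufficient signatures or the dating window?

Not effective — dating-window requirement not satisfied.

Signatures required: at least four-fifths of 19 — 4/5 of 19 = 15.20, rounded up to 16, so 16 needed; 18 signed. Sufficient.
Dating window: the latest signature is 94 days after the earliest; the limit is 90 days. Outside the window.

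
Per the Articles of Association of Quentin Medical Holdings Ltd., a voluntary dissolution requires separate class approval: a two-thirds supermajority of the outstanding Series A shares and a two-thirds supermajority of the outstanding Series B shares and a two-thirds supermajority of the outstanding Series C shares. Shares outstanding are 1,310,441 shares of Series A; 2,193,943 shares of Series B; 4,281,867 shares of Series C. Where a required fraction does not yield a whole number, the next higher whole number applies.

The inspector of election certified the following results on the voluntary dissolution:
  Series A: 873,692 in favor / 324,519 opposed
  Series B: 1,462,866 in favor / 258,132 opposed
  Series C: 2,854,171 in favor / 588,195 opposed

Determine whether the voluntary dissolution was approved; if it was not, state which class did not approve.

Not approved — the Series C shares did not give the required vote.

Series A: 2/3 of 1310441 = 873627.33, rounded up to 873628; 873,628 required, 873,692 in favor — approved.
Series B: 2/3 of 2193943 = 1462628.67, rounded up to 1462629; 1,462,629 required, 1,462,866 in favor — approved.
Series C: 2/3 of 4281867 = 2854578; 2,854,578 required, 2,854,171 in favor — not approved.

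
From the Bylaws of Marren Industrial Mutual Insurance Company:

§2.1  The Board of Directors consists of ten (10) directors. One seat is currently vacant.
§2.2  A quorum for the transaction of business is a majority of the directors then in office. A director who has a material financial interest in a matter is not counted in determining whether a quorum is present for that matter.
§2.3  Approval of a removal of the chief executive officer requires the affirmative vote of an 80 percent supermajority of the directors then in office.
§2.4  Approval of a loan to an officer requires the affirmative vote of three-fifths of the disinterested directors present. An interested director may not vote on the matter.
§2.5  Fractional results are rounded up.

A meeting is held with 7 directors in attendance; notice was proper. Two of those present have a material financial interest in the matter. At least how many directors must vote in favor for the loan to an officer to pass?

The loan to an officer requires three-fifths of the disinterested directors present (7 − 2 = 5).
3/5 of 5 = 3.

3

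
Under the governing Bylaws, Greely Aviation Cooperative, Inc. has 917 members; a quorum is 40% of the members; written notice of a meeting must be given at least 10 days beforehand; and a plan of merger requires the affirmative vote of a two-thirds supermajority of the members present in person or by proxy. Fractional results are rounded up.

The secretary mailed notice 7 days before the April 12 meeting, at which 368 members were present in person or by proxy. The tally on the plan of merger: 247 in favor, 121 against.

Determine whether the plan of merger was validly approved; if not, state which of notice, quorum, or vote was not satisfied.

Notice: 7 days given; 10 required. Not satisfied.
Quorum: 40% of 917 = 366.80, rounded up to 367; 368 present. Satisfied.
Vote: requires two-thirds of those present (368); 2/3 of 368 = 245.33, rounded up to 246, so 246 needed; 247 in favor. Satisfied.

Invalid — notice requirement not satisfied.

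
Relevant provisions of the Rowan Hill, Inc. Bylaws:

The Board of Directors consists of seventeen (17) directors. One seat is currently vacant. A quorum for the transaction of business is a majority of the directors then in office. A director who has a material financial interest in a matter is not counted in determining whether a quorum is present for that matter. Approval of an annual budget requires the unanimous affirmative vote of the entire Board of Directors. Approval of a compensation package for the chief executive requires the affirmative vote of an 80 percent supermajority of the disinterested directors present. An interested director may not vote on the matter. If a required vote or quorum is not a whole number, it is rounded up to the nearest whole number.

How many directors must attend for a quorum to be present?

9

A majority of 16 is 9.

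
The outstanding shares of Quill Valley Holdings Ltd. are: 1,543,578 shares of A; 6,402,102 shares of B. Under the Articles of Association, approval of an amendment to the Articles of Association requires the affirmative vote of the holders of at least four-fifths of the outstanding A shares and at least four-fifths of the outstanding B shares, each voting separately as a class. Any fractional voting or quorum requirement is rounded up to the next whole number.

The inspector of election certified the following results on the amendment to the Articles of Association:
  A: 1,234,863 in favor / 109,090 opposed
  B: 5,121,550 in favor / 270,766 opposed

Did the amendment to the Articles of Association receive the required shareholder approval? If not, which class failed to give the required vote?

A: 4/5 of 1543578 = 1234862.40, rounded up to 1234863; 1,234,863 required, 1,234,863 in favor — approved.
B: 4/5 of 6402102 = 5121681.60, rounded up to 5121682; 5,121,682 required, 5,121,550 in favor — not approved.

Not approved — the B shares did not give the required vote.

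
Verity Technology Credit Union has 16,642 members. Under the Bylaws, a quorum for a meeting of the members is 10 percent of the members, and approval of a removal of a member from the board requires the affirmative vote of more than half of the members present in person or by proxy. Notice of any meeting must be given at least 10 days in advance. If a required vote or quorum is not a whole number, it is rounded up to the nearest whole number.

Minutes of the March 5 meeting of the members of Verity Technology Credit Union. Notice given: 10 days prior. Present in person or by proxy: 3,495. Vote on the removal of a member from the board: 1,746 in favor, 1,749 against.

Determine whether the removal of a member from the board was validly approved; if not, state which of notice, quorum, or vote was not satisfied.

Invalid — vote requirement not satisfied.

Notice: 10 days given; 10 required. Satisfied.
Quorum: 10% of 16,642 = 1,664.20, rounded up to 1,665; 3,495 present. Satisfied.
Vote: requires a majority of those present (3,495); a majority of 3495 is 1748, so 1,748 needed; 1,746 in favor. Not satisfied.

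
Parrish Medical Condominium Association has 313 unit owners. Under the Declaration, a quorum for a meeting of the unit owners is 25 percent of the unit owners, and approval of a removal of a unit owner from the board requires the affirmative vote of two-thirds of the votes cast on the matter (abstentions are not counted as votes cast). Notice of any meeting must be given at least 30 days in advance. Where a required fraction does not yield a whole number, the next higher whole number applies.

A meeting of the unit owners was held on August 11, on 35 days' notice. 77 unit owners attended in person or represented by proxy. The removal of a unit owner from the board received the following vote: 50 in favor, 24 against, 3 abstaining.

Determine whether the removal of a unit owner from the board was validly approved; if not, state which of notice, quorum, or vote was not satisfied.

Notice: 35 days given; 30 required. Satisfied.
Quorum: 25% of 313 = 78.25, rounded up to 79; 77 present. Not satisfied.
Vote: requires two-thirds of the votes cast (77 − 3 abstaining = 74); 2/3 of 74 = 49.33, rounded up to 50, so 50 needed; 50 in favor. Satisfied.

Invalid — quorum requirement not satisfied.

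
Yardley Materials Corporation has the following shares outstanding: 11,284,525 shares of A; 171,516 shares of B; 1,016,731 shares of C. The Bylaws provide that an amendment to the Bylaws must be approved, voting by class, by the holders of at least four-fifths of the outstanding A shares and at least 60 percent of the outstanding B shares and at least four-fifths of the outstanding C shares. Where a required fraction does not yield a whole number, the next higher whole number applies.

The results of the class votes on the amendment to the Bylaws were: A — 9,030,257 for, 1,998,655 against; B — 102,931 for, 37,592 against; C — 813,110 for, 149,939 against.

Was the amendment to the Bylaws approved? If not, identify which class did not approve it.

A: 4/5 of 11284525 = 9027620; 9,027,620 required, 9,030,257 in favor — approved.
B: 3/5 of 171516 = 102909.60, rounded up to 102910; 102,910 required, 102,931 in favor — approved.
C: 4/5 of 1016731 = 813384.80, rounded up to 813385; 813,385 required, 813,110 in favor — not approved.

Not approved — the C shares did not give the required vote.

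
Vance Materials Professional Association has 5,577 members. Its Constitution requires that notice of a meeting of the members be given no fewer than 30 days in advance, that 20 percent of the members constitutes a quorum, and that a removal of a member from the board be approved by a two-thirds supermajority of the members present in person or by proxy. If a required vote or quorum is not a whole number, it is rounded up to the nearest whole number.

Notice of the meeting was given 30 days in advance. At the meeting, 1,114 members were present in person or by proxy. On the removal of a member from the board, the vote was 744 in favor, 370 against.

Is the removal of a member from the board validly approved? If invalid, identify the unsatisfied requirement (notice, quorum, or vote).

Invalid — quorum requirement not satisfied.

Notice: 30 days given; 30 required. Satisfied.
Quorum: 20% of 5,577 = 1,115.40, rounded up to 1,116; 1,114 present. Not satisfied.
Vote: requires two-thirds of those present (1,114); 2/3 of 1114 = 742.67, rounded up to 743, so 743 needed; 744 in favor. Satisfied.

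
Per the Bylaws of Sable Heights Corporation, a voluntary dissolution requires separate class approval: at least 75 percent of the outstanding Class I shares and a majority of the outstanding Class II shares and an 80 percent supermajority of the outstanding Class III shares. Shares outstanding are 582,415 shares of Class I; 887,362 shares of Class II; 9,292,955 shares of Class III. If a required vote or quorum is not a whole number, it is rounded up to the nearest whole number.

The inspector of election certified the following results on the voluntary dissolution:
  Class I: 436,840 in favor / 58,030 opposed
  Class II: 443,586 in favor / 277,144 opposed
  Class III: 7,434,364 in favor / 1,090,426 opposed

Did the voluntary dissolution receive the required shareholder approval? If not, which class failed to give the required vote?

Not approved — the Class II shares did not give the required vote.

Class I: 3/4 of 582415 = 436811.25, rounded up to 436812; 436,812 required, 436,840 in favor — approved.
Class II: a majority of 887362 is 443682; 443,682 required, 443,586 in favor — not approved.
Class III: 4/5 of 9292955 = 7434364; 7,434,364 required, 7,434,364 in favor — approved.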